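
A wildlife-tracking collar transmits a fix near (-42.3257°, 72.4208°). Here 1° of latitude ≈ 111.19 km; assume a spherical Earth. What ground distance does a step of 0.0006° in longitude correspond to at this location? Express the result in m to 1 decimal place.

One degree of longitude here spans 111190 × cos 42.3257° = 111190 × 0.7393 ≈ 82206 m; 0.0006° of that is 49.3236 m.

49.3 m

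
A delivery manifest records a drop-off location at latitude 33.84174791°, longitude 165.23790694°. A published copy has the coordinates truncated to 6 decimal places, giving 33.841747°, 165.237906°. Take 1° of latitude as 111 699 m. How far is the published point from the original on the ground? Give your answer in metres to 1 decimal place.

0.1 metres

Δlat = 33.84174791 − 33.841747 = +0.00000091°; Δlon = 165.23790694 − 165.237906 = +0.00000094°.
N–S: 0.00000091° × 111699 m/° = 0.101646 m.
E–W at 33.8417°: 0.00000094° × 111699 × cos 33.8417° = 0.00000094 × 111699 × 0.8306 ≈ 0.0872083 m.
Hypotenuse of the two orthogonal shifts: √(0.101646² + 0.0872083²) = 0.13393 m.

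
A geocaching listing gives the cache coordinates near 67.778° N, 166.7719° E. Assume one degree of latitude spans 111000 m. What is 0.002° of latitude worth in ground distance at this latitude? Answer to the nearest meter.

222 meters

Along a meridian 0.002° is 0.002 × 111000 = 222 m.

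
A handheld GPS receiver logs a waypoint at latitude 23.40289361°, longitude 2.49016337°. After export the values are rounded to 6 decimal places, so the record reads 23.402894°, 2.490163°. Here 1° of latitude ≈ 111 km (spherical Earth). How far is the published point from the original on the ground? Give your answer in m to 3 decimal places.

Δlat = 23.40289361 − 23.402894 = -0.00000039°; Δlon = 2.49016337 − 2.490163 = +0.00000037°.
N–S: -0.00000039° × 111000 m/° = -0.04329 m.
East–west at this latitude: 0.00000037° × 111000 × cos 23.4029° ≈ 0.00000037 × 101869 = 0.0376914 m.
Distance: √(0.04329² + 0.0376914²) ≈ 0.0573992 m.

0.057 m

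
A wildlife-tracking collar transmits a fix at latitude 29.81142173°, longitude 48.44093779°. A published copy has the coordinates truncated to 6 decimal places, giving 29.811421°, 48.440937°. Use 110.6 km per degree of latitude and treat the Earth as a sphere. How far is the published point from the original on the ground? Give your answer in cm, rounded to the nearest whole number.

11 cm

Δlat = 29.81142173 − 29.811421 = +0.00000073°; Δlon = 48.44093779 − 48.440937 = +0.00000079°.
North–south shift: 0.00000073 × 110600 = 0.080738 m.
E–W at 29.8114°: 0.00000079° × 110600 × cos 29.8114° = 0.00000079 × 110600 × 0.8677 ≈ 0.0758115 m.
Distance: √(0.080738² + 0.0758115²) ≈ 0.110752 m.
That is 0.110752 m = 11.075 cm.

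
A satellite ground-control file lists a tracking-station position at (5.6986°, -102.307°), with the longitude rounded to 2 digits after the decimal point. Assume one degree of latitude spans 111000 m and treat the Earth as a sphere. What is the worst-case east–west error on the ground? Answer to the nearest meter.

552 meters

Rounding to 2 decimal places leaves the longitude within ±0.005° of the true value.
At latitude 5.6986° a degree of longitude spans 111000 m × cos 5.6986° = 111000 × 0.9951 ≈ 110451 m.
East–west error: 0.005° × 110451 m/° ≈ 552.257 m.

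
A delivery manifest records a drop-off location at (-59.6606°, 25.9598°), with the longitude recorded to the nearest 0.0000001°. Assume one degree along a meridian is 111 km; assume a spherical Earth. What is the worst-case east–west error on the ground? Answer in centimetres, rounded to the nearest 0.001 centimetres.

Rounding to 7 decimal places leaves the longitude within ±5e-08° of the true value.
Parallels shrink by cos φ, so at 59.6606° a degree of longitude is 111000 × 0.5051 ≈ 56068.5 m.
East–west error: 5e-08° × 56068.5 m/° ≈ 0.00280342 m.
That is 0.00280342 m = 0.28034 cm.

0.280 centimetres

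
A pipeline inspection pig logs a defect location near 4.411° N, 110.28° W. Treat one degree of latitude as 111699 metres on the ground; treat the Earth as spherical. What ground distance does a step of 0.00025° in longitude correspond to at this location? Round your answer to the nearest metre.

28 metres

0.00025° of longitude at 4.411° is 0.00025 × 111699 × cos 4.411° ≈ 0.00025 × 111368 = 27.842 m.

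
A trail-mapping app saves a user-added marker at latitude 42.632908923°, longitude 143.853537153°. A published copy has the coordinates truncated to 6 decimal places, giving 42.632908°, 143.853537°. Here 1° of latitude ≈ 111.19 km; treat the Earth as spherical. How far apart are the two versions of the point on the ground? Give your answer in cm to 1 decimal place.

10.3 cm

The latitude changed by +0.000000923° and the longitude by +0.000000153°.
N–S: 0.000000923° × 111190 m/° = 0.102628 m.
East–west at this latitude: 0.000000153° × 111190 × cos 42.6329° ≈ 0.000000153 × 81803.4 = 0.0125159 m.
Combined displacement = (0.102628² + 0.0125159²)^½ ≈ 0.103389 m.
That is 0.103389 m = 10.339 cm.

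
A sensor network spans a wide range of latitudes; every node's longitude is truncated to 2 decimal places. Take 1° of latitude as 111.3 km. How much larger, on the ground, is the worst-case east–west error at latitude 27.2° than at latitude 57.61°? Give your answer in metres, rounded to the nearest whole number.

394 metres

Truncating at 2 decimal places can drop up to a full unit in the last place, so the longitude may be off by as much as 0.01°.
Error at 27.2° = 0.01° × 111300 × cos 27.2° ≈ 1113 × 0.8894 = 989.92 m.
At 57.61°: 0.01° × 111300 × cos 57.61° = 0.01 × 111300 × 0.5357 ≈ 596.21 m.
So the lower-latitude error exceeds the higher by 989.92 − 596.21 = 393.71 m.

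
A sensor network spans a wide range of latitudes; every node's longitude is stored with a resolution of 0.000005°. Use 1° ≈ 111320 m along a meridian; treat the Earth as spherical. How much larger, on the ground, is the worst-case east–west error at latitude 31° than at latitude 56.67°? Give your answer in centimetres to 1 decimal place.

8.6 centimetres

With a 0.000005° grid the true value lies within half a step, ±0.000005°/2 = ±2.5e-06°, of the stored one.
At 31°: 2.5e-06° × 111320 × cos 31° = 2.5e-06 × 111320 × 0.8572 ≈ 0.23855 m.
At 56.67°: 2.5e-06° × 111320 × cos 56.67° = 2.5e-06 × 111320 × 0.5495 ≈ 0.15291 m.
Difference: 0.23855 − 0.15291 = 0.085635 m.
That is 0.0856348 m = 8.5635 cm.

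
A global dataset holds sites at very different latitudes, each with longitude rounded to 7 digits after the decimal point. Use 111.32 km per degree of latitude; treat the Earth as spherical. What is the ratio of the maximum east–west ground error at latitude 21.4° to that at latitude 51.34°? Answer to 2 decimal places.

Rounding to 7 decimal places leaves the longitude within ±5e-08° of the true value.
Error at 21.4° = 5e-08° × 111320 × cos 21.4° ≈ 0.005566 × 0.9311 = 0.0051823 m.
At 51.34°: 5e-08° × 111320 × cos 51.34° = 5e-08 × 111320 × 0.6247 ≈ 0.0034771 m.
The ratio reduces to cos 21.4° / cos 51.34° = 0.9311/0.6247 ≈ 1.4904.

1.49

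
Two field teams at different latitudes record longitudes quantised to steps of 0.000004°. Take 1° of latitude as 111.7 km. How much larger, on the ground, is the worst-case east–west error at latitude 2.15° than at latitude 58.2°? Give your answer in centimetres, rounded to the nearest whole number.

11 centimetres

With a 0.000004° grid the true value lies within half a step, ±0.000004°/2 = ±2e-06°, of the stored one.
At 2.15°: 2e-06° × 111700 × cos 2.15° = 2e-06 × 111700 × 0.9993 ≈ 0.22324 m.
At 58.2°: 2e-06° × 111700 × cos 58.2° = 2e-06 × 111700 × 0.5270 ≈ 0.11772 m.
Difference: 0.22324 − 0.11772 = 0.10552 m.
That is 0.105521 m = 10.552 cm.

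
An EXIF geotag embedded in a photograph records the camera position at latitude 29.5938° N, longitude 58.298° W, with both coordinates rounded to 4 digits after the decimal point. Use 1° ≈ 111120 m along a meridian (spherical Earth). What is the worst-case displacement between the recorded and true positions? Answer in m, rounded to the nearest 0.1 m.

7.4 m

Rounding to 4 decimal places leaves each coordinate within ±5e-05° of the true value.
Latitude error → 5e-05 × 111120 = 5.556 m along the meridian.
Longitude error → 5e-05 × 111120 × cos 29.5938° = 5e-05 × 111120 × 0.8695 ≈ 4.83121 m.
Worst case both components are at the extreme and orthogonal: √(5.556² + 4.83121²) ≈ 7.36273 m.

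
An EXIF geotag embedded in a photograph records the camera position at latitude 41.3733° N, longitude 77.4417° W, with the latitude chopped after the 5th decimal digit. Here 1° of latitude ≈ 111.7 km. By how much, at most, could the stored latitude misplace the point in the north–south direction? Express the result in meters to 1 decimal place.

1.1 meters

Truncating at 5 decimal places can drop up to a full unit in the last place, so the latitude may be off by as much as 1e-05°.
Along the meridian that is 1e-05° × 111700 m/° = 1.117 m.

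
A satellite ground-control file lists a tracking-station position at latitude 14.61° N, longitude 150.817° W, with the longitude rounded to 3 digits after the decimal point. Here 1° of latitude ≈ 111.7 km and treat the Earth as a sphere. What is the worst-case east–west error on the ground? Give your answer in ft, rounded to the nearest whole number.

Rounding to 3 decimal places leaves the longitude within ±0.0005° of the true value.
One degree of longitude at 14.61° is 111700 × cos 14.61° ≈ 111700 × 0.9677 = 108088 m.
East–west error: 0.0005° × 108088 m/° ≈ 54.0441 m.
Converting: 54.0441 m × 3.2808 ft/m ≈ 177.31 ft.

177 ft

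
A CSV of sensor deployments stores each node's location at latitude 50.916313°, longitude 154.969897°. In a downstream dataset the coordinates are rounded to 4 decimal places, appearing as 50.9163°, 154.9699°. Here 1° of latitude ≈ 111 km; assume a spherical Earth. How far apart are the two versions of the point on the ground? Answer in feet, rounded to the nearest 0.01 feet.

4.78 feet

Δlat = 50.916313 − 50.9163 = +0.000013°; Δlon = 154.969897 − 154.9699 = -0.000003°.
North–south shift: 0.000013 × 111000 = 1.443 m.
E–W at 50.9163°: -0.000003° × 111000 × cos 50.9163° = -0.000003 × 111000 × 0.6305 ≈ -0.209942 m.
Distance: √(1.443² + 0.209942²) ≈ 1.45819 m.
In feet: 1.45819 m ÷ 0.3048 ≈ 4.7841 ft.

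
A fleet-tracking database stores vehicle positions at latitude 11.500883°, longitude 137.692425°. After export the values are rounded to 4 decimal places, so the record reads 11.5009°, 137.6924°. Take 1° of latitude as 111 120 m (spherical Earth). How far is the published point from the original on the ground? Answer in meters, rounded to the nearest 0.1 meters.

3.3 meters

Δlat = 11.500883 − 11.5009 = -0.000017°; Δlon = 137.692425 − 137.6924 = +0.000025°.
North–south shift: -0.000017 × 111120 = -1.88904 m.
East–west at this latitude: 0.000025° × 111120 × cos 11.5009° ≈ 0.000025 × 108889 = 2.72222 m.
Distance: √(1.88904² + 2.72222²) ≈ 3.31345 m.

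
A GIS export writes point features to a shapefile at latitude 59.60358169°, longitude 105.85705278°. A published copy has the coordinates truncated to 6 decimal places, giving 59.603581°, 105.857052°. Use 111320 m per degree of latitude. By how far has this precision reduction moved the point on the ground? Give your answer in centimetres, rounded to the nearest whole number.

9 centimetres

Δlat = 59.60358169 − 59.603581 = +0.00000069°; Δlon = 105.85705278 − 105.857052 = +0.00000078°.
North–south shift: 0.00000069 × 111320 = 0.0768108 m.
East–west at this latitude: 0.00000078° × 111320 × cos 59.6036° ≈ 0.00000078 × 56325.7 = 0.043934 m.
Combined displacement = (0.0768108² + 0.043934²)^½ ≈ 0.0884878 m.
That is 0.0884878 m = 8.8488 cm.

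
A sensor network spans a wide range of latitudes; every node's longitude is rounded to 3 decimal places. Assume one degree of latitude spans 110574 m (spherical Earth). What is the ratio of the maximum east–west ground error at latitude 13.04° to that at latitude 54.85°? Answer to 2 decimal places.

Rounding to 3 decimal places leaves the longitude within ±0.0005° of the true value.
Error at 13.04° = 0.0005° × 110574 × cos 13.04° ≈ 55.287 × 0.9742 = 53.861 m.
Error at 54.85° = 0.0005° × 110574 × cos 54.85° ≈ 55.287 × 0.5757 = 31.83 m.
Ratio: 53.861 / 31.83 = cos 13.04° / cos 54.85° ≈ 1.6922.

1.69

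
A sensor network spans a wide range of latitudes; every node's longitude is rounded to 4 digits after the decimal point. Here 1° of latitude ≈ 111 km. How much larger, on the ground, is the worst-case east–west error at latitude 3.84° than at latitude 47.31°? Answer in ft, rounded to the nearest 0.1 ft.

5.8 ft

Rounding to 4 decimal places leaves the longitude within ±5e-05° of the true value.
Error at 3.84° = 5e-05° × 111000 × cos 3.84° ≈ 5.55 × 0.9978 = 5.5375 m.
At 47.31°: 5e-05° × 111000 × cos 47.31° = 5e-05 × 111000 × 0.6780 ≈ 3.7631 m.
So the lower-latitude error exceeds the higher by 5.5375 − 3.7631 = 1.7745 m.
Converting: 1.77447 m × 3.2808 ft/m ≈ 5.8217 ft.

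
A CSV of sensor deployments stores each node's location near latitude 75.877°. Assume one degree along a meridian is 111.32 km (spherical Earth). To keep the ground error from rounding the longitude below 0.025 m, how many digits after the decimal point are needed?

6 decimal places

At 75.877° one degree of longitude covers 111320 × cos 75.877° ≈ 111320 × 0.2440 ≈ 27162.6 m.
With N decimal places the half-ulp bound is 0.5·10⁻ᴺ°, or 0.5·10⁻ᴺ × 27162.6 m on the ground.
Setting 13581.3 × 10⁻ᴺ ≤ 0.025 gives 10ᴺ ≥ 5.433e+05, i.e. N ≥ 5.74.
So 6 decimal places suffice (0.0136 m); 5 would allow up to 0.136 m.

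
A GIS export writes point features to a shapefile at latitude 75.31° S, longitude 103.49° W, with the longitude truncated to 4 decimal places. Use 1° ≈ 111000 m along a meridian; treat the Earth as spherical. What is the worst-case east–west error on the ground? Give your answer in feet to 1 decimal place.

9.2 feet

Truncating at 4 decimal places can drop up to a full unit in the last place, so the longitude may be off by as much as 0.0001°.
Parallels shrink by cos φ, so at 75.31° a degree of longitude is 111000 × 0.2536 ≈ 28148.4 m.
East–west error: 0.0001° × 28148.4 m/° ≈ 2.81484 m.
Converting: 2.81484 m × 3.2808 ft/m ≈ 9.235 ft.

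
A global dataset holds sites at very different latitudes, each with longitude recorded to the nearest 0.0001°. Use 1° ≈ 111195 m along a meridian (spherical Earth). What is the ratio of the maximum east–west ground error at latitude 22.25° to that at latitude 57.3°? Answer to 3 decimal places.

1.713

Rounding to 4 decimal places leaves the longitude within ±5e-05° of the true value.
Error at 22.25° = 5e-05° × 111195 × cos 22.25° ≈ 5.5598 × 0.9255 = 5.1458 m.
At 57.3°: 5e-05° × 111195 × cos 57.3° = 5e-05 × 111195 × 0.5402 ≈ 3.0036 m.
The ratio reduces to cos 22.25° / cos 57.3° = 0.9255/0.5402 ≈ 1.7132.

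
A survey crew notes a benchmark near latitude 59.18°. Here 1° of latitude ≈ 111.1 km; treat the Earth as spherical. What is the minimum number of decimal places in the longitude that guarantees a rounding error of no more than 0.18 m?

6 decimal places

At 59.18° one degree of longitude covers 111100 × cos 59.18° ≈ 111100 × 0.5123 ≈ 56921.3 m.
With N decimal places the half-ulp bound is 0.5·10⁻ᴺ°, or 0.5·10⁻ᴺ × 56921.3 m on the ground.
Setting 28460.6 × 10⁻ᴺ ≤ 0.18 gives 10ᴺ ≥ 1.581e+05, i.e. N ≥ 5.20.
N = 5 would give 0.285 m (too coarse); N = 6 gives 0.0285 m ≤ 0.18 m.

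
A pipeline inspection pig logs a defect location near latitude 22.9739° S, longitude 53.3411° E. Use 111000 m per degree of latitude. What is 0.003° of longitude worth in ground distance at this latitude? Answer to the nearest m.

0.003° of longitude at 22.9739° is 0.003 × 111000 × cos 22.9739° ≈ 0.003 × 102196 = 306.587 m.

307 m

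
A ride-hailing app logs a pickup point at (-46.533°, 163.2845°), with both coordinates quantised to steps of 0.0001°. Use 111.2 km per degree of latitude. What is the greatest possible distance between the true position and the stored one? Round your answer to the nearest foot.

22 feet

With a 0.0001° grid the true value lies within half a step, ±0.0001°/2 = ±5e-05°, of the stored one.
North–south component: 5e-05° × 111200 = 5.56 m.
E–W at 46.533°: 5e-05° × 111200 × cos 46.533° = 5e-05 × 111200 × 0.6879 ≈ 3.82493 m.
Combining orthogonally: (5.56² + 3.82493²)^½ ≈ 6.74861 m.
Converting: 6.74861 m × 3.2808 ft/m ≈ 22.141 ft.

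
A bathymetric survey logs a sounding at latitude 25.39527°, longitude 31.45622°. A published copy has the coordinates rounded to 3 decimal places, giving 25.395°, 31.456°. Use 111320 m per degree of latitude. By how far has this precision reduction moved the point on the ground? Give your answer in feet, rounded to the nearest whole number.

122 feet

Δlat = 25.39527 − 25.395 = +0.00027°; Δlon = 31.45622 − 31.456 = +0.00022°.
N–S: 0.00027° × 111320 m/° = 30.0564 m.
East–west at this latitude: 0.00022° × 111320 × cos 25.395° ≈ 0.00022 × 100563 = 22.124 m.
Hypotenuse of the two orthogonal shifts: √(30.0564² + 22.124²) = 37.321 m.
In feet: 37.321 m ÷ 0.3048 ≈ 122.44 ft.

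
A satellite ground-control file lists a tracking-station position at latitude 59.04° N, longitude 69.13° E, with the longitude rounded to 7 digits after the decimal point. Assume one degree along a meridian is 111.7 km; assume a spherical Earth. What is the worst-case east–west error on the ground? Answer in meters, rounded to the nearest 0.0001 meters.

Rounding to 7 decimal places leaves the longitude within ±5e-08° of the true value.
One degree of longitude at 59.04° is 111700 × cos 59.04° ≈ 111700 × 0.5144 = 57462.9 m.
So at most 5e-08° × 57462.9 ≈ 0.00287314 m east–west.

0.0029 meters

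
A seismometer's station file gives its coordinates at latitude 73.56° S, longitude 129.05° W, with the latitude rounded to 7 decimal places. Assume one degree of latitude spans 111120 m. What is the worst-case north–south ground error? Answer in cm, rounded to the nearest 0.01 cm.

Rounding to 7 decimal places leaves the latitude within ±5e-08° of the true value.
Along the meridian that is 5e-08° × 111120 m/° = 0.005556 m.
That is 0.005556 m = 0.5556 cm.

0.56 cm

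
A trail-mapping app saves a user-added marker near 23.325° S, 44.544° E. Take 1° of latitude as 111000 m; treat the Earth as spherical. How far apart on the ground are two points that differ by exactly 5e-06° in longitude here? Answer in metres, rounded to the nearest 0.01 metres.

0.51 metres

One degree of longitude here spans 111000 × cos 23.325° = 111000 × 0.9183 ≈ 101928 m; 5e-06° of that is 0.509642 m.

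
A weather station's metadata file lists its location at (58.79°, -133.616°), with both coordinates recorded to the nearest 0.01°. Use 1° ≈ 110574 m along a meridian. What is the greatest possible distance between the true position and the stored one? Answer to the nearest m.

623 m

Rounding to 2 decimal places leaves each coordinate within ±0.005° of the true value.
Latitude error → 0.005 × 110574 = 552.87 m along the meridian.
East–west component at 58.79°: 0.005° × 110574 × cos 58.79° ≈ 0.005 × 57296.8 ≈ 286.484 m.
The two errors are perpendicular, so the maximum displacement is √(552.87² + 286.484²) ≈ 622.686 m.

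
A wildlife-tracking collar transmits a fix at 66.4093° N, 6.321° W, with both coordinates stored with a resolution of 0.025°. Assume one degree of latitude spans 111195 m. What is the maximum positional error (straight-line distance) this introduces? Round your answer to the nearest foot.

4912 feet

With a 0.025° grid the true value lies within half a step, ±0.025°/2 = ±0.0125°, of the stored one.
Latitude error → 0.0125 × 111195 = 1389.94 m along the meridian.
East–west component at 66.4093°: 0.0125° × 111195 × cos 66.4093° ≈ 0.0125 × 44500.3 ≈ 556.253 m.
Combining orthogonally: (1389.94² + 556.253²)^½ ≈ 1497.11 m.
In feet: 1497.11 m ÷ 0.3048 ≈ 4911.8 ft.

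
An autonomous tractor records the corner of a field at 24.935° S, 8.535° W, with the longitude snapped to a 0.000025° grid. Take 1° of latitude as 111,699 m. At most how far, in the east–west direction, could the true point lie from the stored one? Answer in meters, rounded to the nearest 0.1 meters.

With a 0.000025° grid the true value lies within half a step, ±0.000025°/2 = ±1.25e-05°, of the stored one.
One degree of longitude at 24.935° is 111699 × cos 24.935° ≈ 111699 × 0.9068 = 101287 m.
Maximum E–W displacement: 1.25e-05 × 101287 = 1.26609 m.

1.3 meters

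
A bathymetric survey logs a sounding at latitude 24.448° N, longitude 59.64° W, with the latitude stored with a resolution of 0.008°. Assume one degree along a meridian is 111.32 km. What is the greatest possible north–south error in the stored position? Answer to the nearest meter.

445 meters

With a 0.008° grid the true value lies within half a step, ±0.008°/2 = ±0.004°, of the stored one.
So the N–S error is at most 0.004 × 111320 = 445.28 m.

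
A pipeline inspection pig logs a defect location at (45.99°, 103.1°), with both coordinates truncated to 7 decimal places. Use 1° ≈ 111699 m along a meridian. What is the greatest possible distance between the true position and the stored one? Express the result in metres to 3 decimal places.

0.014 metres

Truncating at 7 decimal places can drop up to a full unit in the last place, so each coordinate may be off by as much as 1e-07°.
N–S: 1e-07° × 111699 m/° = 0.0111699 m.
East–west component at 45.99°: 1e-07° × 111699 × cos 45.99° ≈ 1e-07 × 77606.7 ≈ 0.00776067 m.
Combining orthogonally: (0.0111699² + 0.00776067²)^½ ≈ 0.0136013 m.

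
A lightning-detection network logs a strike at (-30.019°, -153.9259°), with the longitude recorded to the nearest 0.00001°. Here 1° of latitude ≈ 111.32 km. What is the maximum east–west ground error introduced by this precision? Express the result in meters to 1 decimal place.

Rounding to 5 decimal places leaves the longitude within ±5e-06° of the true value.
At latitude 30.019° a degree of longitude spans 111320 m × cos 30.019° = 111320 × 0.8659 ≈ 96387.5 m.
Maximum E–W displacement: 5e-06 × 96387.5 = 0.481937 m.

0.5 meters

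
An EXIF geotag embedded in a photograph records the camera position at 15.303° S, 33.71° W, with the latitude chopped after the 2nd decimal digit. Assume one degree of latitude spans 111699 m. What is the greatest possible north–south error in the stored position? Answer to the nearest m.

Truncating at 2 decimal places can drop up to a full unit in the last place, so the latitude may be off by as much as 0.01°.
Along the meridian that is 0.01° × 111699 m/° = 1116.99 m.

1117 m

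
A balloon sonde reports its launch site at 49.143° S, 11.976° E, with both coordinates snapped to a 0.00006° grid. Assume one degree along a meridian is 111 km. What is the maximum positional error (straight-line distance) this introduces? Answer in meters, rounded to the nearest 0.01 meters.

3.98 meters

With a 0.00006° grid the true value lies within half a step, ±0.00006°/2 = ±3e-05°, of the stored one.
N–S: 3e-05° × 111000 m/° = 3.33 m.
E–W at 49.143°: 3e-05° × 111000 × cos 49.143° = 3e-05 × 111000 × 0.6542 ≈ 2.1784 m.
Combining orthogonally: (3.33² + 2.1784²)^½ ≈ 3.97924 m.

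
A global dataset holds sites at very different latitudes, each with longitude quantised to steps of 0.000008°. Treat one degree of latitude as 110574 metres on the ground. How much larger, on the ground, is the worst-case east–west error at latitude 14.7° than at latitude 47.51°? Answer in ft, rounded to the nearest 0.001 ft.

With a 0.000008° grid the true value lies within half a step, ±0.000008°/2 = ±4e-06°, of the stored one.
At 14.7°: 4e-06° × 110574 × cos 14.7° = 4e-06 × 110574 × 0.9673 ≈ 0.42782 m.
At 47.51°: 4e-06° × 110574 × cos 47.51° = 4e-06 × 110574 × 0.6755 ≈ 0.29875 m.
So the lower-latitude error exceeds the higher by 0.42782 − 0.29875 = 0.12906 m.
Converting: 0.129065 m × 3.2808 ft/m ≈ 0.42344 ft.

0.423 ft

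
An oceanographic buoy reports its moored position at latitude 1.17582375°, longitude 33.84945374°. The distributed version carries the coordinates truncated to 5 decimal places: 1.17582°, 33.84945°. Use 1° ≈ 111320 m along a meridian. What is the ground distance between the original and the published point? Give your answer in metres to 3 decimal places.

0.590 metres

Δlat = 1.17582375 − 1.17582 = +0.00000375°; Δlon = 33.84945374 − 33.84945 = +0.00000374°.
N–S: 0.00000375° × 111320 m/° = 0.41745 m.
East–west at this latitude: 0.00000374° × 111320 × cos 1.17582° ≈ 0.00000374 × 111297 = 0.416249 m.
Hypotenuse of the two orthogonal shifts: √(0.41745² + 0.416249²) = 0.589515 m.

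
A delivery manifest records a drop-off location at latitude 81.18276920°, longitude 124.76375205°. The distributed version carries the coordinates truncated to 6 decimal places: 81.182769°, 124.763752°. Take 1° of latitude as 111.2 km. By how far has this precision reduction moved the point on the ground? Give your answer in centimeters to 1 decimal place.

The latitude changed by +0.00000020° and the longitude by +0.00000005°.
N–S: 0.00000020° × 111200 m/° = 0.02224 m.
East–west at this latitude: 0.00000005° × 111200 × cos 81.1828° ≈ 0.00000005 × 17045.1 = 0.000852254 m.
Combined displacement = (0.02224² + 0.000852254²)^½ ≈ 0.0222563 m.
That is 0.0222563 m = 2.2256 cm.

2.2 centimeters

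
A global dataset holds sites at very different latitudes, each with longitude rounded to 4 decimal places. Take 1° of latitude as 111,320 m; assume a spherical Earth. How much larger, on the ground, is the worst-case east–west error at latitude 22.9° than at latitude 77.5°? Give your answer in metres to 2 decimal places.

3.92 metres

Rounding to 4 decimal places leaves the longitude within ±5e-05° of the true value.
Error at 22.9° = 5e-05° × 111320 × cos 22.9° ≈ 5.566 × 0.9212 = 5.1273 m.
At 77.5°: 5e-05° × 111320 × cos 77.5° = 5e-05 × 111320 × 0.2164 ≈ 1.2047 m.
Difference: 5.1273 − 1.2047 = 3.9226 m.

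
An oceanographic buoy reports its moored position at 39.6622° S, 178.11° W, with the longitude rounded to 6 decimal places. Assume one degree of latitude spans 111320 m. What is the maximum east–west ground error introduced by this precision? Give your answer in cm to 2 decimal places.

Rounding to 6 decimal places leaves the longitude within ±5e-07° of the true value.
At latitude 39.6622° a degree of longitude spans 111320 m × cos 39.6622° = 111320 × 0.7698 ≈ 85696.5 m.
East–west error: 5e-07° × 85696.5 m/° ≈ 0.0428482 m.
That is 0.0428482 m = 4.2848 cm.

4.28 cm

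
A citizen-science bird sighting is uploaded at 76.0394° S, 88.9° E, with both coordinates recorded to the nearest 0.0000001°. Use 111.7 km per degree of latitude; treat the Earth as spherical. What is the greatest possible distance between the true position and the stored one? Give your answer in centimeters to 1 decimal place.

0.6 centimeters

Rounding to 7 decimal places leaves each coordinate within ±5e-08° of the true value.
Latitude error → 5e-08 × 111700 = 0.005585 m along the meridian.
Longitude error → 5e-08 × 111700 × cos 76.0394° = 5e-08 × 111700 × 0.2413 ≈ 0.00134741 m.
Combining orthogonally: (0.005585² + 0.00134741²)^½ ≈ 0.00574524 m.
That is 0.00574524 m = 0.57452 cm.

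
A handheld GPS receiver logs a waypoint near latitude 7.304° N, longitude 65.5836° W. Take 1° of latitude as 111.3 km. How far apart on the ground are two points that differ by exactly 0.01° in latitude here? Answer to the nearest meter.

1113 meters

Along a meridian 0.01° is 0.01 × 111300 = 1113 m.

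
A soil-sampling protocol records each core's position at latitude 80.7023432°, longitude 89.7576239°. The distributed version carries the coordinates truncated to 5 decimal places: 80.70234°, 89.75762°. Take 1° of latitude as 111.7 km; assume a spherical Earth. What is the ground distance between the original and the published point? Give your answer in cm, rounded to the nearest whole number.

36 cm

The latitude changed by +0.0000032° and the longitude by +0.0000039°.
N–S: 0.0000032° × 111700 m/° = 0.35744 m.
E–W at 80.7023°: 0.0000039° × 111700 × cos 80.7023° = 0.0000039 × 111700 × 0.1616 ≈ 0.0703819 m.
Hypotenuse of the two orthogonal shifts: √(0.35744² + 0.0703819²) = 0.364303 m.
That is 0.364303 m = 36.43 cm.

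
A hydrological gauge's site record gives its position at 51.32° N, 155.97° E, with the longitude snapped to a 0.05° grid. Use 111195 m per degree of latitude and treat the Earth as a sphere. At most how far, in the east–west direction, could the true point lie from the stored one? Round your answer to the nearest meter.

With a 0.05° grid the true value lies within half a step, ±0.05°/2 = ±0.025°, of the stored one.
One degree of longitude at 51.32° is 111195 × cos 51.32° ≈ 111195 × 0.6250 = 69493.6 m.
Maximum E–W displacement: 0.025 × 69493.6 = 1737.34 m.

1737 meters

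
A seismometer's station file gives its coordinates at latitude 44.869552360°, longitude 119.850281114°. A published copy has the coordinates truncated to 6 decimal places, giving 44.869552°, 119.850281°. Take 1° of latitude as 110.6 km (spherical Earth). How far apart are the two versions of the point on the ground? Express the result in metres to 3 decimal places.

0.041 metres

Δlat = 44.869552360 − 44.869552 = +0.000000360°; Δlon = 119.850281114 − 119.850281 = +0.000000114°.
N–S: 0.000000360° × 110600 m/° = 0.039816 m.
East–west at this latitude: 0.000000114° × 110600 × cos 44.8696° ≈ 0.000000114 × 78383.9 = 0.00893576 m.
Distance: √(0.039816² + 0.00893576²) ≈ 0.0408064 m.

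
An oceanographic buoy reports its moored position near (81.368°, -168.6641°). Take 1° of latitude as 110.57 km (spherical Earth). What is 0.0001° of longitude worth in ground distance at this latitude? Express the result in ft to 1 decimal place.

5.4 ft

0.0001° of longitude at 81.368° is 0.0001 × 110570 × cos 81.368° ≈ 0.0001 × 16595.2 = 1.65952 m.
In feet: 1.65952 m ÷ 0.3048 ≈ 5.4446 ft.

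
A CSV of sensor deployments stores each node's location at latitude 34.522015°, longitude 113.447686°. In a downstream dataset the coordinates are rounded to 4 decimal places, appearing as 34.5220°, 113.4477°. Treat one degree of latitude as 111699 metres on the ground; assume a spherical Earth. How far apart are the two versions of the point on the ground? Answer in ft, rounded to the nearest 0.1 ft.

Δlat = 34.522015 − 34.5220 = +0.000015°; Δlon = 113.447686 − 113.4477 = -0.000014°.
North–south shift: 0.000015 × 111699 = 1.67549 m.
East–west at this latitude: -0.000014° × 111699 × cos 34.522° ≈ -0.000014 × 92029.8 = -1.28842 m.
Hypotenuse of the two orthogonal shifts: √(1.67549² + 1.28842²) = 2.11359 m.
Converting: 2.11359 m × 3.2808 ft/m ≈ 6.9344 ft.

6.9 ft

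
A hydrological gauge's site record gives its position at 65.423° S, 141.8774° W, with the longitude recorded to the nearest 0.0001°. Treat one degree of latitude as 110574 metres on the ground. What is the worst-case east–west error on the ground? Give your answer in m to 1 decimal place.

2.3 m

Rounding to 4 decimal places leaves the longitude within ±5e-05° of the true value.
Parallels shrink by cos φ, so at 65.423° a degree of longitude is 110574 × 0.4159 ≈ 45989.5 m.
So at most 5e-05° × 45989.5 ≈ 2.29947 m east–west.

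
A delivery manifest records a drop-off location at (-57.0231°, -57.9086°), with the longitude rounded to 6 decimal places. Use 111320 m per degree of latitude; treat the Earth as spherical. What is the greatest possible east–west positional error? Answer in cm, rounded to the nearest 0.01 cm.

3.03 cm

Rounding to 6 decimal places leaves the longitude within ±5e-07° of the true value.
Parallels shrink by cos φ, so at 57.0231° a degree of longitude is 111320 × 0.5443 ≈ 60591.6 m.
East–west error: 5e-07° × 60591.6 m/° ≈ 0.0302958 m.
That is 0.0302958 m = 3.0296 cm.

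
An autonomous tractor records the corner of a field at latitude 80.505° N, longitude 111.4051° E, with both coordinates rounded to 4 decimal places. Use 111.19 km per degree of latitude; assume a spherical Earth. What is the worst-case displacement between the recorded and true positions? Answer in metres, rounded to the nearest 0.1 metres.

Rounding to 4 decimal places leaves each coordinate within ±5e-05° of the true value.
North–south component: 5e-05° × 111190 = 5.5595 m.
East–west component at 80.505°: 5e-05° × 111190 × cos 80.505° ≈ 5e-05 × 18342.1 ≈ 0.917104 m.
Combining orthogonally: (5.5595² + 0.917104²)^½ ≈ 5.63464 m.

5.6 metres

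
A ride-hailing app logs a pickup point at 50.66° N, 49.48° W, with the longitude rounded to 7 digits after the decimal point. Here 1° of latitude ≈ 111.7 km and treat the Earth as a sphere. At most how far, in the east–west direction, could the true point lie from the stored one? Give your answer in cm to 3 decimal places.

Rounding to 7 decimal places leaves the longitude within ±5e-08° of the true value.
Parallels shrink by cos φ, so at 50.66° a degree of longitude is 111700 × 0.6339 ≈ 70809 m.
East–west error: 5e-08° × 70809 m/° ≈ 0.00354045 m.
That is 0.00354045 m = 0.35404 cm.

0.354 cm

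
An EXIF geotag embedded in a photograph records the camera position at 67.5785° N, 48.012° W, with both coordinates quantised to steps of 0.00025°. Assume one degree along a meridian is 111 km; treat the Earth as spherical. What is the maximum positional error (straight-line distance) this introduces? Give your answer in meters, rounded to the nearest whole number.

With a 0.00025° grid the true value lies within half a step, ±0.00025°/2 = ±0.000125°, of the stored one.
N–S: 0.000125° × 111000 m/° = 13.875 m.
E–W at 67.5785°: 0.000125° × 111000 × cos 67.5785° = 0.000125 × 111000 × 0.3814 ≈ 5.29216 m.
The two errors are perpendicular, so the maximum displacement is √(13.875² + 5.29216²) ≈ 14.85 m.

15 meters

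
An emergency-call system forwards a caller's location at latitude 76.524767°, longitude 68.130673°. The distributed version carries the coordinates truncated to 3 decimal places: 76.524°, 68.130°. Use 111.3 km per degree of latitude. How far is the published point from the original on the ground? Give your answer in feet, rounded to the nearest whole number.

Δlat = 76.524767 − 76.524 = +0.000767°; Δlon = 68.130673 − 68.130 = +0.000673°.
N–S: 0.000767° × 111300 m/° = 85.3671 m.
E–W at 76.524°: 0.000673° × 111300 × cos 76.524° = 0.000673 × 111300 × 0.2330 ≈ 17.4557 m.
Combined displacement = (85.3671² + 17.4557²)^½ ≈ 87.1335 m.
Converting: 87.1335 m × 3.2808 ft/m ≈ 285.87 ft.

286 feet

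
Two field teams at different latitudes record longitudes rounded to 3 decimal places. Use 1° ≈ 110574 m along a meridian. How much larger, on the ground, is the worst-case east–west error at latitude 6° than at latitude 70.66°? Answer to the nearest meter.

Rounding to 3 decimal places leaves the longitude within ±0.0005° of the true value.
Error at 6° = 0.0005° × 110574 × cos 6° ≈ 55.287 × 0.9945 = 54.984 m.
At 70.66°: 0.0005° × 110574 × cos 70.66° = 0.0005 × 110574 × 0.3312 ≈ 18.31 m.
Difference: 54.984 − 18.31 = 36.675 m.

37 meters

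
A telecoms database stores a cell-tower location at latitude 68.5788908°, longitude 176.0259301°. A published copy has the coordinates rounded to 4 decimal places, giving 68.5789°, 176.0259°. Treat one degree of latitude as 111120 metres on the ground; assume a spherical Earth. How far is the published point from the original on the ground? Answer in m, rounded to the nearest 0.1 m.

Δlat = 68.5788908 − 68.5789 = -0.0000092°; Δlon = 176.0259301 − 176.0259 = +0.0000301°.
North–south shift: -0.0000092 × 111120 = -1.0223 m.
East–west at this latitude: 0.0000301° × 111120 × cos 68.5789° ≈ 0.0000301 × 40583.2 = 1.22155 m.
Distance: √(1.0223² + 1.22155²) ≈ 1.59289 m.

1.6 m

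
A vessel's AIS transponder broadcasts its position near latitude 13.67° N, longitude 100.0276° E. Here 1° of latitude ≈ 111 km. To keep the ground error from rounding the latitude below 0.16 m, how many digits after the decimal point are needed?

6 decimal places

One degree of latitude covers 111000 m.
N decimal places → at most half a unit in the last place, 0.5 × 10⁻ᴺ° = 111000/2 × 10⁻ᴺ m.
Need 0.5 × 111000 × 10⁻ᴺ ≤ 0.16 → 10⁻ᴺ ≤ 2.883e-06, so N ≥ 5.54.
At 5 places the error can reach 0.555 m, but 6 places keeps it to 0.0555 m.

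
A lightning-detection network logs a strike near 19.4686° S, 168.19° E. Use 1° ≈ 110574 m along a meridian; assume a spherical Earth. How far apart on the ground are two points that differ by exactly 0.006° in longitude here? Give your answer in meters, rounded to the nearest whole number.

626 meters

0.006° of longitude at 19.4686° is 0.006 × 110574 × cos 19.4686° ≈ 0.006 × 104252 = 625.511 m.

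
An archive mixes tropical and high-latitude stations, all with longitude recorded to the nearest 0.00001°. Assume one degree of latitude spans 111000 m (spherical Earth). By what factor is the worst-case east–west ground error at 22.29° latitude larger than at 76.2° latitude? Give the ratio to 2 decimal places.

Rounding to 5 decimal places leaves the longitude within ±5e-06° of the true value.
Error at 22.29° = 5e-06° × 111000 × cos 22.29° ≈ 0.555 × 0.9253 = 0.51353 m.
At 76.2°: 5e-06° × 111000 × cos 76.2° = 5e-06 × 111000 × 0.2385 ≈ 0.13239 m.
The ratio reduces to cos 22.29° / cos 76.2° = 0.9253/0.2385 ≈ 3.8790.

3.88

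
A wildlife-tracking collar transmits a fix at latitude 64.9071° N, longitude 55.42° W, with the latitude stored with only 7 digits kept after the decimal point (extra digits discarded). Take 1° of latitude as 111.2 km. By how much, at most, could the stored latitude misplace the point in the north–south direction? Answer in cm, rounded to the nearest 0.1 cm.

Truncating at 7 decimal places can drop up to a full unit in the last place, so the latitude may be off by as much as 1e-07°.
Along the meridian that is 1e-07° × 111200 m/° = 0.01112 m.
That is 0.01112 m = 1.112 cm.

1.1 cm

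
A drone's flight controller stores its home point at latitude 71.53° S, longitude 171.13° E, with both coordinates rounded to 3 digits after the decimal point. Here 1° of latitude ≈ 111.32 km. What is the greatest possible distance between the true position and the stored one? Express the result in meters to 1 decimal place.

Rounding to 3 decimal places leaves each coordinate within ±0.0005° of the true value.
North–south component: 0.0005° × 111320 = 55.66 m.
E–W at 71.53°: 0.0005° × 111320 × cos 71.53° = 0.0005 × 111320 × 0.3168 ≈ 17.6335 m.
Combining orthogonally: (55.66² + 17.6335²)^½ ≈ 58.3864 m.

58.4 meters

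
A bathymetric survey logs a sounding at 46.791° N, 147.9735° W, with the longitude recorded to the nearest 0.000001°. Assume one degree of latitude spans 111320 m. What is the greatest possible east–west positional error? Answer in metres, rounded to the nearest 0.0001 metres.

Rounding to 6 decimal places leaves the longitude within ±5e-07° of the true value.
One degree of longitude at 46.791° is 111320 × cos 46.791° ≈ 111320 × 0.6847 = 76216.5 m.
So at most 5e-07° × 76216.5 ≈ 0.0381083 m east–west.

0.0381 metres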